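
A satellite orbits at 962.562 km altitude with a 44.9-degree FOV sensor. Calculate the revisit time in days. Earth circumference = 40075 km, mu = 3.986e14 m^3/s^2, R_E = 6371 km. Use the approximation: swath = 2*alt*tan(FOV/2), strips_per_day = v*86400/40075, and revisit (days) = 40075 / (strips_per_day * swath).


swath = 2*962.562*tan(0.3918264) = 795.4450 km
v = sqrt(mu/r) = 7372.4386 m/s = 7.3724 km/s
strips/day = v*86400/40075 = 7.3724*86400/40075 = 15.8947
coverage/day = strips * swath = 15.8947 * 795.4450 = 12643.3309 km
revisit = 40075 / 12643.3309 = 3.1697 days

3.1697 days


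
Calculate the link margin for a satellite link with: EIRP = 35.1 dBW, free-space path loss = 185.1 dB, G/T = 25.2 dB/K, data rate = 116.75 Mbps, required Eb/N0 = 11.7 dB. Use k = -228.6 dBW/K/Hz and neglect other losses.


C/N0 = EIRP - FSPL + G/T - k = 35.1 - 185.1 + 25.2 - (-228.6)
C/N0 = 103.8000 dB-Hz
R_b = 116.75 Mbps = 1.1675e+08 bps -> 10*log10(R_b) = 80.6726 dB-Hz
Eb/N0 = C/N0 - 10*log10(R_b) = 103.8000 - 80.6726 = 23.1274 dB
Margin = Eb/N0 - Eb/N0_req = 23.1274 - 11.7 = 11.4274 dB (link closes)

11.4274 dB


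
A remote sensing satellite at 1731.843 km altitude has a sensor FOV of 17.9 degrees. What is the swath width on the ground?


FOV = 17.9 deg = 0.3124139 rad
swath = 2 * alt * tan(FOV/2) = 2 * 1731.843 * tan(0.156207)
swath = 2 * 1731.843 * 0.15749
swath = 545.4959 km

545.4959 km


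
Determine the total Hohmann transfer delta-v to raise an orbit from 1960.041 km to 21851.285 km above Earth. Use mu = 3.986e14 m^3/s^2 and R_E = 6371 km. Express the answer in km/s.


r1 = 8331.0410 km = 8.331041e+06 m
r2 = 28222.2850 km = 2.8222285e+07 m
dv1 = sqrt(mu/r1)*(sqrt(2*r2/(r1+r2)) - 1) = 1678.3913 m/s
dv2 = sqrt(mu/r2)*(1 - sqrt(2*r1/(r1+r2))) = 1220.8253 m/s
total dv = |dv1| + |dv2| = 1678.3913 + 1220.8253 = 2899.2166 m/s = 2.8992 km/s

2.8992 km/s


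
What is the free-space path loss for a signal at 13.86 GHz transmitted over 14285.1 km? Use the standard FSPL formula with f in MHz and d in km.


f = 13.86 GHz = 13860.0000 MHz
d = 14285.1 km
FSPL = 32.44 + 20*log10(13860.0000) + 20*log10(14285.1)
FSPL = 32.44 + 82.8353 + 83.0977
FSPL = 198.3729 dB

198.3729 dB


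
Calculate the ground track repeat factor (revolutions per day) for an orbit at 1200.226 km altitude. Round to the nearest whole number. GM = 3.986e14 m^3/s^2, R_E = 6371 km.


r = 7.571226e+06 m
T = 2*pi*sqrt(r^3/mu) = 6556.3259 s = 109.2721 min
revs/day = 1440 / 109.2721 = 13.1781
Rounded: 13 revolutions per day

13 revolutions per day


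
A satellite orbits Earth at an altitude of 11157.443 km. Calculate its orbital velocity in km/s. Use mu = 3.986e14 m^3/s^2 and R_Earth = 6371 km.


r = R_E + alt = 6371.0 + 11157.443 = 17528.4430 km = 1.7528443e+07 m
v = sqrt(mu/r) = sqrt(3.986e14 / 1.7528443e+07) = 4768.6668 m/s = 4.7687 km/s

4.7687 km/s


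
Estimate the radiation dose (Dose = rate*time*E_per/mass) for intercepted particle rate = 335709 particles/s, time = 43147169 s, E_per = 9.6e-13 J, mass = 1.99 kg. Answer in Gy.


Total energy deposited = rate * time * E_per
  = 335709 * 43147169 * 9.6e-13 = 13.9055 J
Dose = E_total / mass = 13.9055 / 1.99
Dose = 6.9877 Gy

6.9877 Gy


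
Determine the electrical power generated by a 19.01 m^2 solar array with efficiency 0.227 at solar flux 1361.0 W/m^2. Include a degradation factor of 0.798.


P = area * eta * S * degradation
P = 19.01 * 0.227 * 1361.0 * 0.798
P = 4686.7198 W

4686.7198 W


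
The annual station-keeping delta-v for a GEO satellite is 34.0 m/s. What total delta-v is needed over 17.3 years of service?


dV = rate * years = 34.0 * 17.3
dV = 588.2000 m/s

588.2000 m/s


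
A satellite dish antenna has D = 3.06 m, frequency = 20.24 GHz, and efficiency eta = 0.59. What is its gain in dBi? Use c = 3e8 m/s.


lambda = c/f = 3e8 / 2.024e+10 = 0.01482213 m
G = eta*(pi*D/lambda)^2 = 0.59*(pi*3.06/0.01482213)^2
G = 248183.6211 (linear)
G = 10*log10(248183.6211) = 53.9477 dBi

53.9477 dBi


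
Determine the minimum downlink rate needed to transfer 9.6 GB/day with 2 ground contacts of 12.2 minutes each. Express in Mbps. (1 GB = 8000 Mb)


total contact time = 2 * 12.2 * 60 = 1464.0000 s
data = 9.6 GB = 76800.0000 Mb
rate = 76800.0000 / 1464.0000 = 52.4590 Mbps

52.4590 Mbps


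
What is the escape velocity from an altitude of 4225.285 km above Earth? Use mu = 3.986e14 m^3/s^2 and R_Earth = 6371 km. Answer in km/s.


r = 6371.0 + 4225.285 = 10596.2850 km = 1.0596285e+07 m
v_esc = sqrt(2*mu/r) = sqrt(2*3.986e14 / 1.0596285e+07)
v_esc = 8673.7486 m/s = 8.6737 km/s

8.6737 km/s


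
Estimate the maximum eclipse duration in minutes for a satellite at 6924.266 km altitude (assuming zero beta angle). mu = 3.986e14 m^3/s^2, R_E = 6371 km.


r = 13295.2660 km
T = 254.2761 min
Eclipse fraction = arcsin(R_E/r)/pi = arcsin(6371.0000/13295.2660)/pi
= arcsin(0.4791931)/pi = 0.1590706
Eclipse duration = 0.1590706 * 254.2761 = 40.4479 min

40.4479 minutes


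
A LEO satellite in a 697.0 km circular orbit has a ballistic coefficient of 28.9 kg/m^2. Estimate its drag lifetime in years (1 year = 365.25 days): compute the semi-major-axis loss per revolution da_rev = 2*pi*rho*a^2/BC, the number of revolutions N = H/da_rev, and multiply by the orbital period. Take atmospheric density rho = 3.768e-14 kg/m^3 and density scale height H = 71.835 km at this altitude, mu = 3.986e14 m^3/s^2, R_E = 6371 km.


a = R_E + alt = 7068.0000 km = 7.068e+06 m
da_rev = 2*pi*rho*a^2/BC = 2*pi*3.768e-14*(7.068e+06)^2/28.9 = 0.409247468 m per revolution
N = H/da_rev = 71835.0000 m / 0.409247468 m = 175529.4915 revolutions
P = 2*pi*sqrt(a^3/mu) = 5913.6557 s
lifetime = N*P = 175529.4915 * 5913.6557 = 1.038021e+09 s = 12014.1316 days
years = 12014.1316 / 365.25 = 32.8929 years

32.8929 years


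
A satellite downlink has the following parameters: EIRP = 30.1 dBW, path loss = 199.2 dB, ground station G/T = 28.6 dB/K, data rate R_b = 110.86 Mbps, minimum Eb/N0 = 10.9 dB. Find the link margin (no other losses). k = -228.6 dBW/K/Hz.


C/N0 = EIRP - FSPL + G/T - k = 30.1 - 199.2 + 28.6 - (-228.6)
C/N0 = 88.1000 dB-Hz
R_b = 110.86 Mbps = 1.1086e+08 bps -> 10*log10(R_b) = 80.4477 dB-Hz
Eb/N0 = C/N0 - 10*log10(R_b) = 88.1000 - 80.4477 = 7.6523 dB
Margin = Eb/N0 - Eb/N0_req = 7.6523 - 10.9 = -3.2477 dB (negative margin: link does not close)

-3.2477 dB


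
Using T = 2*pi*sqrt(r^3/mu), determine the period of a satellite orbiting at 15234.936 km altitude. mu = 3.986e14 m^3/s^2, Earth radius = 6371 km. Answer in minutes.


r = 21605.9360 km = 2.1605936e+07 m
T = 2*pi*sqrt(r^3/mu) = 2*pi*sqrt(1.0086007e+22 / 3.986e14)
T = 31606.0956 s = 526.7683 min

526.7683 minutes


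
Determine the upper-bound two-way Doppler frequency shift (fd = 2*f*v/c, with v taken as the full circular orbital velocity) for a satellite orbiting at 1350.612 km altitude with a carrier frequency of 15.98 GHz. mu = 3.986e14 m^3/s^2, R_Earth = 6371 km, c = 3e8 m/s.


r = 7.721612e+06 m
v = sqrt(mu/r) = 7184.7996 m/s (worst-case radial velocity)
f = 15.98 GHz = 1.598e+10 Hz
fd = 2*f*v/c = 2*1.598e+10*7184.7996/3.0e+08
fd = 765420.6514 Hz

765420.6514 Hz


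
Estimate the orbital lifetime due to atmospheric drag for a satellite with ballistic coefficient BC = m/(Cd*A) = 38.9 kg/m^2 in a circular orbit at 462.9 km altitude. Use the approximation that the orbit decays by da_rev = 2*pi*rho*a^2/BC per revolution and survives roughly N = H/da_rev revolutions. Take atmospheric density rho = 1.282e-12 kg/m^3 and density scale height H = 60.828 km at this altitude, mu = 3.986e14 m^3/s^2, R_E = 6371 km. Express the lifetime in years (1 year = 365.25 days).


a = R_E + alt = 6833.9000 km = 6.8339e+06 m
da_rev = 2*pi*rho*a^2/BC = 2*pi*1.282e-12*(6.8339e+06)^2/38.9 = 9.670647 m per revolution
N = H/da_rev = 60828.0000 m / 9.670647 m = 6289.9618 revolutions
P = 2*pi*sqrt(a^3/mu) = 5622.3017 s
lifetime = N*P = 6289.9618 * 5622.3017 = 3.5364063e+07 s = 409.3063 days
years = 409.3063 / 365.25 = 1.1206 years

1.1206 years


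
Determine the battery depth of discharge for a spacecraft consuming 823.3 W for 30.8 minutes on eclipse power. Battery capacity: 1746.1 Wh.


E_used = P * t / 60 = 823.3 * 30.8 / 60 = 422.6273 Wh
DOD = E_used / E_total * 100 = 422.6273 / 1746.1 * 100
DOD = 24.2041 %

24.2041 %


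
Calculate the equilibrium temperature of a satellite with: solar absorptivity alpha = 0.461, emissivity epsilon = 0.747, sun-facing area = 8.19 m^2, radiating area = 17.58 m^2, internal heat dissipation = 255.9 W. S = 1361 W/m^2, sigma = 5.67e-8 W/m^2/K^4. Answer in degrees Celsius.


Numerator = alpha*S*A_sun + Q_int = 0.461*1361*8.19 + 255.9 = 5394.4780 W
Denominator = eps*sigma*A_rad = 0.747*5.67e-8*17.58 = 7.4459914e-07 W/K^4
T^4 = 7.2448082e+09 K^4
T = 291.7472 K = 18.5972 C

18.5972 degrees Celsius


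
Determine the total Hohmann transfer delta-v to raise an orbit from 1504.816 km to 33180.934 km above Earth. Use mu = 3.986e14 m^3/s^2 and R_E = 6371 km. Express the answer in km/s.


r1 = 7875.8160 km = 7.875816e+06 m
r2 = 39551.9340 km = 3.9551934e+07 m
dv1 = sqrt(mu/r1)*(sqrt(2*r2/(r1+r2)) - 1) = 2073.5146 m/s
dv2 = sqrt(mu/r2)*(1 - sqrt(2*r1/(r1+r2))) = 1345.0738 m/s
total dv = |dv1| + |dv2| = 2073.5146 + 1345.0738 = 3418.5884 m/s = 3.4186 km/s

3.4186 km/s


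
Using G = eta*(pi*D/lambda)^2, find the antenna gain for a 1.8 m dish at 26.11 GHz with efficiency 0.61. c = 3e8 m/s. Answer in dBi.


lambda = c/f = 3e8 / 2.611e+10 = 0.01148985 m
G = eta*(pi*D/lambda)^2 = 0.61*(pi*1.8/0.01148985)^2
G = 147756.2379 (linear)
G = 10*log10(147756.2379) = 51.6955 dBi

51.6955 dBi


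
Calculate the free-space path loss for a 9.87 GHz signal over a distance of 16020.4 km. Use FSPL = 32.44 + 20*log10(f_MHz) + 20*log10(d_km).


f = 9.87 GHz = 9870.0000 MHz
d = 16020.4 km
FSPL = 32.44 + 20*log10(9870.0000) + 20*log10(16020.4)
FSPL = 32.44 + 79.8863 + 84.0935
FSPL = 196.4198 dB

196.4198 dB


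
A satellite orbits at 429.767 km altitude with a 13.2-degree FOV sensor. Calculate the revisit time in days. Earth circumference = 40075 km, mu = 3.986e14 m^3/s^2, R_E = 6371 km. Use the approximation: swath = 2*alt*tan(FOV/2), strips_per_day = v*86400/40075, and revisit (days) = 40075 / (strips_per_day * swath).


swath = 2*429.767*tan(0.1151917) = 99.4515 km
v = sqrt(mu/r) = 7655.7845 m/s = 7.6558 km/s
strips/day = v*86400/40075 = 7.6558*86400/40075 = 16.5055
coverage/day = strips * swath = 16.5055 * 99.4515 = 1641.5010 km
revisit = 40075 / 1641.5010 = 24.4136 days

24.4136 days


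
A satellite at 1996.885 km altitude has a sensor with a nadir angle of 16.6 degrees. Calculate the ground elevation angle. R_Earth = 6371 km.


r = R_E + alt = 8367.8850 km
Law of sines in the satellite / Earth-center / ground-point triangle:
  sin(nadir)/R_E = sin(90 + el)/r  =>  cos(el) = (r/R_E)*sin(nadir)
cos(el) = (8367.8850 / 6371.0000) * sin(16.6 deg) = 0.3752327
el = arccos(0.3752327) = 67.9613 deg
(Earth-central angle = 90 - nadir - el = 5.4387 deg)

67.9613 degrees


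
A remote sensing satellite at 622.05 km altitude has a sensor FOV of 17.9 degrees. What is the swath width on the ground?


FOV = 17.9 deg = 0.3124139 rad
swath = 2 * alt * tan(FOV/2) = 2 * 622.05 * tan(0.156207)
swath = 2 * 622.05 * 0.15749
swath = 195.9333 km

195.9333 km


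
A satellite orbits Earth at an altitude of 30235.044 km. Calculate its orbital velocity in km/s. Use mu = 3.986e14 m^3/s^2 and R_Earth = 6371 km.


r = R_E + alt = 6371.0 + 30235.044 = 36606.0440 km = 3.6606044e+07 m
v = sqrt(mu/r) = sqrt(3.986e14 / 3.6606044e+07) = 3299.8352 m/s = 3.2998 km/s

3.2998 km/s


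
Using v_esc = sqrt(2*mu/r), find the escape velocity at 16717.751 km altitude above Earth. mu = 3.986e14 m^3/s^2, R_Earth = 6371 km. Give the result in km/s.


r = 6371.0 + 16717.751 = 23088.7510 km = 2.3088751e+07 m
v_esc = sqrt(2*mu/r) = sqrt(2*3.986e14 / 2.3088751e+07)
v_esc = 5876.0222 m/s = 5.8760 km/s

5.8760 km/s


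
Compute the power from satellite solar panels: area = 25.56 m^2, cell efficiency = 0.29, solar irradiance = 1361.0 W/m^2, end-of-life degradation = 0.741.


P = area * eta * S * degradation
P = 25.56 * 0.29 * 1361.0 * 0.741
P = 7475.4128 W

7475.4128 W


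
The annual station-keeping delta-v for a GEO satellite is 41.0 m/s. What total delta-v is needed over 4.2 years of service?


dV = rate * years = 41.0 * 4.2
dV = 172.2000 m/s

172.2000 m/s


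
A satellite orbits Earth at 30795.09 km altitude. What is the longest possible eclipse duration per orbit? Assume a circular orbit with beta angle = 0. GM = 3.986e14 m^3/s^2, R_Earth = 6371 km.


r = 37166.0900 km
T = 1188.4483 min
Eclipse fraction = arcsin(R_E/r)/pi = arcsin(6371.0000/37166.0900)/pi
= arcsin(0.1714197)/pi = 0.05483541
Eclipse duration = 0.05483541 * 1188.4483 = 65.1690 min

65.1690 minutes


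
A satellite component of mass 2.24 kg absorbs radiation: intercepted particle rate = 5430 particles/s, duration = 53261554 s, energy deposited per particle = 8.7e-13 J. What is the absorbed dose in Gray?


Total energy deposited = rate * time * E_per
  = 5430 * 53261554 * 8.7e-13 = 0.2516129 J
Dose = E_total / mass = 0.2516129 / 2.24
Dose = 0.1123272 Gy

0.1123 Gy


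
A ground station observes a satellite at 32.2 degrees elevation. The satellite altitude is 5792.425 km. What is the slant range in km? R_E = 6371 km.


h = 5792.425 km, el = 32.2 deg
d = -R_E*sin(el) + sqrt((R_E*sin(el))^2 + 2*R_E*h + h^2)
d = -6371.0000*sin(0.561996) + sqrt((6371.0000*0.5328763)^2 + 2*6371.0000*5792.425 + 5792.425^2)
d = 7508.4844 km

7508.4844 km


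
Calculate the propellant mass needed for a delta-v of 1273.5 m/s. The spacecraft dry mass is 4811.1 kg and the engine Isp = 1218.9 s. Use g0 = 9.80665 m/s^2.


ve = Isp * g0 = 1218.9 * 9.80665 = 11953.325685 m/s
mass ratio = exp(dv/ve) = exp(1273.5/11953.325685) = 1.11242174
m_prop = m_dry * (mr - 1) = 4811.1 * (1.11242174 - 1)
m_prop = 540.8722 kg

540.8722 kg


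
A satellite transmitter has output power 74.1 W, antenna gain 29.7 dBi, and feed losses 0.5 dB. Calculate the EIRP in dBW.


Pt = 74.1 W = 18.6982 dBW
EIRP = Pt_dBW + Gt - losses = 18.6982 + 29.7 - 0.5 = 47.8982 dBW

47.8982 dBW


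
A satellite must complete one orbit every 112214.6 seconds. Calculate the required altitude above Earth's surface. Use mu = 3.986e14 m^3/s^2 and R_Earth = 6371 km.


T = 112214.6 s
r = (mu*T^2/(4*pi^2))^(1/3) = (3.986e14 * 112214.6^2 / (4*pi^2))^(1/3)
r = 5.0283492e+07 m = 50283.4919 km
alt = r - R_E = 50283.4919 - 6371 = 43912.4919 km

43912.4919 km


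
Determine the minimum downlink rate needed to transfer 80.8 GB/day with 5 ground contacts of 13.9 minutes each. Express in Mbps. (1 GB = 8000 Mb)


total contact time = 5 * 13.9 * 60 = 4170.0000 s
data = 80.8 GB = 646400.0000 Mb
rate = 646400.0000 / 4170.0000 = 155.0120 Mbps

155.0120 Mbps


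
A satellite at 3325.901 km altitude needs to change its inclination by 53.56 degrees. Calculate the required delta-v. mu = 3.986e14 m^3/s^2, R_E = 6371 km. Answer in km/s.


r = 9696.9010 km = 9.696901e+06 m
V = sqrt(mu/r) = 6411.3896 m/s
di = 53.56 deg = 0.9347983 rad
dV = 2*V*sin(di/2) = 2*6411.3896*sin(0.4673992)
dV = 5777.5076 m/s = 5.7775 km/s

5.7775 km/s


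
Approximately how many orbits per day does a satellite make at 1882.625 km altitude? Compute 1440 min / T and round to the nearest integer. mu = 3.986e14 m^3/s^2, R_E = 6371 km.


r = 8.253625e+06 m
T = 2*pi*sqrt(r^3/mu) = 7462.3965 s = 124.3733 min
revs/day = 1440 / 124.3733 = 11.5781
Rounded: 12 revolutions per day

12 revolutions per day


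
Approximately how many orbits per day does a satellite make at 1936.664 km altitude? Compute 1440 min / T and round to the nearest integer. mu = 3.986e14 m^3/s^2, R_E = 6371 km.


r = 8.307664e+06 m
T = 2*pi*sqrt(r^3/mu) = 7535.8042 s = 125.5967 min
revs/day = 1440 / 125.5967 = 11.4653
Rounded: 11 revolutions per day

11 revolutions per day


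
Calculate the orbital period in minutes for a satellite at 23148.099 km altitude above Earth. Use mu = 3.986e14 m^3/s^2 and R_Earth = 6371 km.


r = 29519.0990 km = 2.9519099e+07 m
T = 2*pi*sqrt(r^3/mu) = 2*pi*sqrt(2.572227e+22 / 3.986e14)
T = 50473.7843 s = 841.2297 min

841.2297 minutes


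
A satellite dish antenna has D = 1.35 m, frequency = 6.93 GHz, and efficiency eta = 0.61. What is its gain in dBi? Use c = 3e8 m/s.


lambda = c/f = 3e8 / 6.93e+09 = 0.04329004 m
G = eta*(pi*D/lambda)^2 = 0.61*(pi*1.35/0.04329004)^2
G = 5854.9215 (linear)
G = 10*log10(5854.9215) = 37.6752 dBi

37.6752 dBi


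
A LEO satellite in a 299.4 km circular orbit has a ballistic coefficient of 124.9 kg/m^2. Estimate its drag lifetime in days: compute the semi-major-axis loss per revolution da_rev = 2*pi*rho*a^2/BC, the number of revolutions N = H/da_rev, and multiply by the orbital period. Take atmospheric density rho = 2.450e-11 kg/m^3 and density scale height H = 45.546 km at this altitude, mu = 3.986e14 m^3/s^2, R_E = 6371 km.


a = R_E + alt = 6670.4000 km = 6.6704e+06 m
da_rev = 2*pi*rho*a^2/BC = 2*pi*2.450e-11*(6.6704e+06)^2/124.9 = 54.838715 m per revolution
N = H/da_rev = 45546.0000 m / 54.838715 m = 830.5446 revolutions
P = 2*pi*sqrt(a^3/mu) = 5421.7444 s
lifetime = N*P = 830.5446 * 5421.7444 = 4.5030007e+06 s = 52.1181 days

52.1181 days


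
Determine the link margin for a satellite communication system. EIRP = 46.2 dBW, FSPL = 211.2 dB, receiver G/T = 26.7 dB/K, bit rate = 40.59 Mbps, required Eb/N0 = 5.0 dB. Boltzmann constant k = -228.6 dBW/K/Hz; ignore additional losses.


C/N0 = EIRP - FSPL + G/T - k = 46.2 - 211.2 + 26.7 - (-228.6)
C/N0 = 90.3000 dB-Hz
R_b = 40.59 Mbps = 4.059e+07 bps -> 10*log10(R_b) = 76.0842 dB-Hz
Eb/N0 = C/N0 - 10*log10(R_b) = 90.3000 - 76.0842 = 14.2158 dB
Margin = Eb/N0 - Eb/N0_req = 14.2158 - 5.0 = 9.2158 dB (link closes)

9.2158 dB


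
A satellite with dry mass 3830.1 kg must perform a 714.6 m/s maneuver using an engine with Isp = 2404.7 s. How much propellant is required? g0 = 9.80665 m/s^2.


ve = Isp * g0 = 2404.7 * 9.80665 = 23582.051255 m/s
mass ratio = exp(dv/ve) = exp(714.6/23582.051255) = 1.03076651
m_prop = m_dry * (mr - 1) = 3830.1 * (1.03076651 - 1)
m_prop = 117.8388 kg

117.8388 kg


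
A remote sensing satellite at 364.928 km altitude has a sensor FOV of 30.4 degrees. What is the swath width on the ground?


FOV = 30.4 deg = 0.5305801 rad
swath = 2 * alt * tan(FOV/2) = 2 * 364.928 * tan(0.26529)
swath = 2 * 364.928 * 0.271694
swath = 198.2975 km

198.2975 km


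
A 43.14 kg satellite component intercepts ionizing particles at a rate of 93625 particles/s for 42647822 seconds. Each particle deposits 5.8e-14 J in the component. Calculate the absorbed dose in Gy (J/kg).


Total energy deposited = rate * time * E_per
  = 93625 * 42647822 * 5.8e-14 = 0.2315883 J
Dose = E_total / mass = 0.2315883 / 43.14
Dose = 0.005368297 Gy

0.0054 Gy


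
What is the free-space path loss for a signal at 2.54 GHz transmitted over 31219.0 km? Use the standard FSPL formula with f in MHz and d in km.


f = 2.54 GHz = 2540.0000 MHz
d = 31219.0 km
FSPL = 32.44 + 20*log10(2540.0000) + 20*log10(31219.0)
FSPL = 32.44 + 68.0967 + 89.8884
FSPL = 190.4251 dB

190.4251 dB


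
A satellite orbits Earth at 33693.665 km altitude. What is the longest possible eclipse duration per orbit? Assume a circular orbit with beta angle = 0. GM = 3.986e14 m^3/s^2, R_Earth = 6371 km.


r = 40064.6650 km
T = 1330.1550 min
Eclipse fraction = arcsin(R_E/r)/pi = arcsin(6371.0000/40064.6650)/pi
= arcsin(0.1590179)/pi = 0.05083277
Eclipse duration = 0.05083277 * 1330.1550 = 67.6155 min

67.6155 minutes


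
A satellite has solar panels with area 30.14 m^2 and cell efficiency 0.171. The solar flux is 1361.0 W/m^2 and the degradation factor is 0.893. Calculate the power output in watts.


P = area * eta * S * degradation
P = 30.14 * 0.171 * 1361.0 * 0.893
P = 6263.9595 W

6263.9595 W


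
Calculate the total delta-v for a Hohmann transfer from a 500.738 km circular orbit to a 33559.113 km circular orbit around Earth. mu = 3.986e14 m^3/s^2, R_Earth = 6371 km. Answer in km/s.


r1 = 6871.7380 km = 6.871738e+06 m
r2 = 39930.1130 km = 3.9930113e+07 m
dv1 = sqrt(mu/r1)*(sqrt(2*r2/(r1+r2)) - 1) = 2332.6158 m/s
dv2 = sqrt(mu/r2)*(1 - sqrt(2*r1/(r1+r2))) = 1447.3764 m/s
total dv = |dv1| + |dv2| = 2332.6158 + 1447.3764 = 3779.9922 m/s = 3.7800 km/s

3.7800 km/s


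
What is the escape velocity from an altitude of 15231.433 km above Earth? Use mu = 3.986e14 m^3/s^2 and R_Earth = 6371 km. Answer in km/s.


r = 6371.0 + 15231.433 = 21602.4330 km = 2.1602433e+07 m
v_esc = sqrt(2*mu/r) = sqrt(2*3.986e14 / 2.1602433e+07)
v_esc = 6074.8046 m/s = 6.0748 km/s

6.0748 km/s


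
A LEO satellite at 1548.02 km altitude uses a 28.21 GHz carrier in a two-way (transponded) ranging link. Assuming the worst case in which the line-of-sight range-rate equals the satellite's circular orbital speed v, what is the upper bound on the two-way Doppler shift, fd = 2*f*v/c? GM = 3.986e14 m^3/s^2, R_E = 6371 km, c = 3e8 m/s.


r = 7.91902e+06 m
v = sqrt(mu/r) = 7094.6819 m/s (worst-case radial velocity)
f = 28.21 GHz = 2.821e+10 Hz
fd = 2*f*v/c = 2*2.821e+10*7094.6819/3.0e+08
fd = 1.3342732e+06 Hz

1.3343e+06 Hz


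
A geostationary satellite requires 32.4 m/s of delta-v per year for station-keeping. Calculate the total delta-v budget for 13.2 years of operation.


dV = rate * years = 32.4 * 13.2
dV = 427.6800 m/s

427.6800 m/s


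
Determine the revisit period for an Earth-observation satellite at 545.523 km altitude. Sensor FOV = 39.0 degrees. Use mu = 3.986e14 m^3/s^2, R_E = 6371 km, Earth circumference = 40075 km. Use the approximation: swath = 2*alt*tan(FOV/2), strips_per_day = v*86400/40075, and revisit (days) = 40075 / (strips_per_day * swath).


swath = 2*545.523*tan(0.3403392) = 386.3597 km
v = sqrt(mu/r) = 7591.4500 m/s = 7.5914 km/s
strips/day = v*86400/40075 = 7.5914*86400/40075 = 16.3668
coverage/day = strips * swath = 16.3668 * 386.3597 = 6323.4882 km
revisit = 40075 / 6323.4882 = 6.3375 days

6.3375 days


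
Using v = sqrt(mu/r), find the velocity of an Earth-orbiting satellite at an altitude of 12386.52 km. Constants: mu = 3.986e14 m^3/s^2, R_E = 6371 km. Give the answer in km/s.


r = R_E + alt = 6371.0 + 12386.52 = 18757.5200 km = 1.875752e+07 m
v = sqrt(mu/r) = sqrt(3.986e14 / 1.875752e+07) = 4609.7878 m/s = 4.6098 km/s

4.6098 km/s


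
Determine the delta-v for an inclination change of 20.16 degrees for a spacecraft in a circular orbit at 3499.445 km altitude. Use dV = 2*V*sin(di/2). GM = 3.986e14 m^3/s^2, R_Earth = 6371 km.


r = 9870.4450 km = 9.870445e+06 m
V = sqrt(mu/r) = 6354.7765 m/s
di = 20.16 deg = 0.3518584 rad
dV = 2*V*sin(di/2) = 2*6354.7765*sin(0.1759292)
dV = 2224.4648 m/s = 2.2245 km/s

2.2245 km/s


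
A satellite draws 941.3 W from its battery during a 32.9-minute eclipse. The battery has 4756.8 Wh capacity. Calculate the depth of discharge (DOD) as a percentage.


E_used = P * t / 60 = 941.3 * 32.9 / 60 = 516.1462 Wh
DOD = E_used / E_total * 100 = 516.1462 / 4756.8 * 100
DOD = 10.8507 %

10.8507 %


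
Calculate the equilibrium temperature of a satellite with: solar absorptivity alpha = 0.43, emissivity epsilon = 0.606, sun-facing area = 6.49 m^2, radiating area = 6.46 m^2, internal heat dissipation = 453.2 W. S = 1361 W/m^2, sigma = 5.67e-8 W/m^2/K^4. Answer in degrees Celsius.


Numerator = alpha*S*A_sun + Q_int = 0.43*1361*6.49 + 453.2 = 4251.3427 W
Denominator = eps*sigma*A_rad = 0.606*5.67e-8*6.46 = 2.2196689e-07 W/K^4
T^4 = 1.9153049e+10 K^4
T = 372.0142 K = 98.8642 C

98.8642 degrees Celsius


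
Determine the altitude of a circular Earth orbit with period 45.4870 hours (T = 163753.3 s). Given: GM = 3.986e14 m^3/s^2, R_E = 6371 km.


T = 163753.3 s
r = (mu*T^2/(4*pi^2))^(1/3) = (3.986e14 * 163753.3^2 / (4*pi^2))^(1/3)
r = 6.4692295e+07 m = 64692.2952 km
alt = r - R_E = 64692.2952 - 6371 = 58321.2952 km

58321.2952 km


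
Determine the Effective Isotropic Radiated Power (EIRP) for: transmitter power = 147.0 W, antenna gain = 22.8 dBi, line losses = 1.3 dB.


Pt = 147.0 W = 21.6732 dBW
EIRP = Pt_dBW + Gt - losses = 21.6732 + 22.8 - 1.3 = 43.1732 dBW

43.1732 dBW


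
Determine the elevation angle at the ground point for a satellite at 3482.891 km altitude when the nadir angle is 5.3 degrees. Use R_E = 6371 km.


r = R_E + alt = 9853.8910 km
Law of sines in the satellite / Earth-center / ground-point triangle:
  sin(nadir)/R_E = sin(90 + el)/r  =>  cos(el) = (r/R_E)*sin(nadir)
cos(el) = (9853.8910 / 6371.0000) * sin(5.3 deg) = 0.1428676
el = arccos(0.1428676) = 81.7862 deg
(Earth-central angle = 90 - nadir - el = 2.9138 deg)

81.7862 degrees


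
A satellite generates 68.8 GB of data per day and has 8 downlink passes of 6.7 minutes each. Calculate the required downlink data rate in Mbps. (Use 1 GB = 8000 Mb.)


total contact time = 8 * 6.7 * 60 = 3216.0000 s
data = 68.8 GB = 550400.0000 Mb
rate = 550400.0000 / 3216.0000 = 171.1443 Mbps

171.1443 Mbps


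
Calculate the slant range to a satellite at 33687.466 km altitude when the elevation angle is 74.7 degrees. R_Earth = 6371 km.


h = 33687.466 km, el = 74.7 deg
d = -R_E*sin(el) + sqrt((R_E*sin(el))^2 + 2*R_E*h + h^2)
d = -6371.0000*sin(1.3038) + sqrt((6371.0000*0.9645574)^2 + 2*6371.0000*33687.466 + 33687.466^2)
d = 33877.9790 km

33877.9790 km


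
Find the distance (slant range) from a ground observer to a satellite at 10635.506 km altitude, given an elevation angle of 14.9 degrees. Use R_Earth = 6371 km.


h = 10635.506 km, el = 14.9 deg
d = -R_E*sin(el) + sqrt((R_E*sin(el))^2 + 2*R_E*h + h^2)
d = -6371.0000*sin(0.2600541) + sqrt((6371.0000*0.2571328)^2 + 2*6371.0000*10635.506 + 10635.506^2)
d = 14214.7336 km

14214.7336 km


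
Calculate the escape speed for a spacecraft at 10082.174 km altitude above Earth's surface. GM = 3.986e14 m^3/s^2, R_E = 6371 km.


r = 6371.0 + 10082.174 = 16453.1740 km = 1.6453174e+07 m
v_esc = sqrt(2*mu/r) = sqrt(2*3.986e14 / 1.6453174e+07)
v_esc = 6960.7943 m/s = 6.9608 km/s

6.9608 km/s


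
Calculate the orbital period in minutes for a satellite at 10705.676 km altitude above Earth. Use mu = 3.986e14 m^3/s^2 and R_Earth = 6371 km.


r = 17076.6760 km = 1.7076676e+07 m
T = 2*pi*sqrt(r^3/mu) = 2*pi*sqrt(4.9797784e+21 / 3.986e14)
T = 22208.3467 s = 370.1391 min

370.1391 minutes


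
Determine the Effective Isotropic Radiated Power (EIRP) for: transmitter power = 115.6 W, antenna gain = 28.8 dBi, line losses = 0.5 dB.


Pt = 115.6 W = 20.6296 dBW
EIRP = Pt_dBW + Gt - losses = 20.6296 + 28.8 - 0.5 = 48.9296 dBW

48.9296 dBW


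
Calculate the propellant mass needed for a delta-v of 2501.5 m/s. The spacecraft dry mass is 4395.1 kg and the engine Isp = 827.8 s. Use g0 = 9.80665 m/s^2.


ve = Isp * g0 = 827.8 * 9.80665 = 8117.944870 m/s
mass ratio = exp(dv/ve) = exp(2501.5/8117.944870) = 1.36089761
m_prop = m_dry * (mr - 1) = 4395.1 * (1.36089761 - 1)
m_prop = 1586.1811 kg

1586.1811 kg


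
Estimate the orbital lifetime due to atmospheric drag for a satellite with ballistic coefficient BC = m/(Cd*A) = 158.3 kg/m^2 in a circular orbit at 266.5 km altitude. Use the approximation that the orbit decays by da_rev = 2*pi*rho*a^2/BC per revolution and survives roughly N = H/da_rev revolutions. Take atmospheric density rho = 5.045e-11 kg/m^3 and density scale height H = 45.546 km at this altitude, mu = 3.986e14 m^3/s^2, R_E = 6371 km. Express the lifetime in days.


a = R_E + alt = 6637.5000 km = 6.6375e+06 m
da_rev = 2*pi*rho*a^2/BC = 2*pi*5.045e-11*(6.6375e+06)^2/158.3 = 88.220434 m per revolution
N = H/da_rev = 45546.0000 m / 88.220434 m = 516.2749 revolutions
P = 2*pi*sqrt(a^3/mu) = 5381.6819 s
lifetime = N*P = 516.2749 * 5381.6819 = 2.7784275e+06 s = 32.1577 days

32.1577 days


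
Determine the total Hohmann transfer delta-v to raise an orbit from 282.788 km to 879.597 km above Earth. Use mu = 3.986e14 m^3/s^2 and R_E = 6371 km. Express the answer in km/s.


r1 = 6653.7880 km = 6.653788e+06 m
r2 = 7250.5970 km = 7.250597e+06 m
dv1 = sqrt(mu/r1)*(sqrt(2*r2/(r1+r2)) - 1) = 164.3618 m/s
dv2 = sqrt(mu/r2)*(1 - sqrt(2*r1/(r1+r2))) = 160.8690 m/s
total dv = |dv1| + |dv2| = 164.3618 + 160.8690 = 325.2308 m/s = 0.3252308 km/s

0.3252 km/s


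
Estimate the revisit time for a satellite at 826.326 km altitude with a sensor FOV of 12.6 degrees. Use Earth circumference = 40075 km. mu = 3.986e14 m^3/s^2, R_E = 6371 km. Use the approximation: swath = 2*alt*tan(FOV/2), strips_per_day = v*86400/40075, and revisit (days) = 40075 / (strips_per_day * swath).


swath = 2*826.326*tan(0.1099557) = 182.4545 km
v = sqrt(mu/r) = 7441.8868 m/s = 7.4419 km/s
strips/day = v*86400/40075 = 7.4419*86400/40075 = 16.0444
coverage/day = strips * swath = 16.0444 * 182.4545 = 2927.3712 km
revisit = 40075 / 2927.3712 = 13.6898 days

13.6898 days


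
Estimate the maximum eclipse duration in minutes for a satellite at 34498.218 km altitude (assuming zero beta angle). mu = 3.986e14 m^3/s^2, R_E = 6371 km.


r = 40869.2180 km
T = 1370.4224 min
Eclipse fraction = arcsin(R_E/r)/pi = arcsin(6371.0000/40869.2180)/pi
= arcsin(0.1558875)/pi = 0.04982373
Eclipse duration = 0.04982373 * 1370.4224 = 68.2796 min

68.2796 minutes


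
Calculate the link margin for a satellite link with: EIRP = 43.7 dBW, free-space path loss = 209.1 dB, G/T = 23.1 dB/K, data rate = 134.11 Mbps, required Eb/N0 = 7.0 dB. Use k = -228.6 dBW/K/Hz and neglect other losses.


C/N0 = EIRP - FSPL + G/T - k = 43.7 - 209.1 + 23.1 - (-228.6)
C/N0 = 86.3000 dB-Hz
R_b = 134.11 Mbps = 1.3411e+08 bps -> 10*log10(R_b) = 81.2746 dB-Hz
Eb/N0 = C/N0 - 10*log10(R_b) = 86.3000 - 81.2746 = 5.0254 dB
Margin = Eb/N0 - Eb/N0_req = 5.0254 - 7.0 = -1.9746 dB (negative margin: link does not close)

-1.9746 dB


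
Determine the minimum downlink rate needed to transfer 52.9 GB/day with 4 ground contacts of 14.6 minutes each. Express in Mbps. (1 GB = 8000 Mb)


total contact time = 4 * 14.6 * 60 = 3504.0000 s
data = 52.9 GB = 423200.0000 Mb
rate = 423200.0000 / 3504.0000 = 120.7763 Mbps

120.7763 Mbps


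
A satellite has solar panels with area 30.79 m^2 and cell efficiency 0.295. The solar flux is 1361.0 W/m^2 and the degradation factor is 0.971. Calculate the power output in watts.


P = area * eta * S * degradation
P = 30.79 * 0.295 * 1361.0 * 0.971
P = 12003.5321 W

12003.5321 W


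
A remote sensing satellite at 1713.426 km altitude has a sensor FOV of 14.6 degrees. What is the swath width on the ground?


FOV = 14.6 deg = 0.2548181 rad
swath = 2 * alt * tan(FOV/2) = 2 * 1713.426 * tan(0.127409)
swath = 2 * 1713.426 * 0.128103
swath = 438.9899 km

438.9899 km


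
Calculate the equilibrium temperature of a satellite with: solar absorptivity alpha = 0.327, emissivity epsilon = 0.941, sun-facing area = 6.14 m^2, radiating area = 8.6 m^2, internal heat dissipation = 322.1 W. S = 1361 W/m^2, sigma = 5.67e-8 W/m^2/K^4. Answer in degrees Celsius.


Numerator = alpha*S*A_sun + Q_int = 0.327*1361*6.14 + 322.1 = 3054.6886 W
Denominator = eps*sigma*A_rad = 0.941*5.67e-8*8.6 = 4.5885042e-07 W/K^4
T^4 = 6.6572644e+09 K^4
T = 285.6432 K = 12.4932 C

12.4932 degrees Celsius


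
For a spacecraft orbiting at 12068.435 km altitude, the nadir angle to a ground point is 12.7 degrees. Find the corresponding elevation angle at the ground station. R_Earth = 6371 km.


r = R_E + alt = 18439.4350 km
Law of sines in the satellite / Earth-center / ground-point triangle:
  sin(nadir)/R_E = sin(90 + el)/r  =>  cos(el) = (r/R_E)*sin(nadir)
cos(el) = (18439.4350 / 6371.0000) * sin(12.7 deg) = 0.6362957
el = arccos(0.6362957) = 50.4839 deg
(Earth-central angle = 90 - nadir - el = 26.8161 deg)

50.4839 degrees


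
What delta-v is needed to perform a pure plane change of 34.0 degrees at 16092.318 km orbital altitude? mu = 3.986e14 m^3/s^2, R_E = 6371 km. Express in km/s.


r = 22463.3180 km = 2.2463318e+07 m
V = sqrt(mu/r) = 4212.4203 m/s
di = 34.0 deg = 0.5934119 rad
dV = 2*V*sin(di/2) = 2*4212.4203*sin(0.296706)
dV = 2463.1850 m/s = 2.4632 km/s

2.4632 km/s


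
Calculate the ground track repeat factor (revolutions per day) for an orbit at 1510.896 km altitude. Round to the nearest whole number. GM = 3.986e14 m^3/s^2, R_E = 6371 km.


r = 7.881896e+06 m
T = 2*pi*sqrt(r^3/mu) = 6963.9761 s = 116.0663 min
revs/day = 1440 / 116.0663 = 12.4067
Rounded: 12 revolutions per day

12 revolutions per day


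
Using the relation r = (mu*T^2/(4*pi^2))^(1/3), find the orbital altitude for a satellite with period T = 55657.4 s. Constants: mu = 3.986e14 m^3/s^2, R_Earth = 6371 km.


T = 55657.4 s
r = (mu*T^2/(4*pi^2))^(1/3) = (3.986e14 * 55657.4^2 / (4*pi^2))^(1/3)
r = 3.1507054e+07 m = 31507.0539 km
alt = r - R_E = 31507.0539 - 6371 = 25136.0539 km

25136.0539 km


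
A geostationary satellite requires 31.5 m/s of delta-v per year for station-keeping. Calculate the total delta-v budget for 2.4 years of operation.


dV = rate * years = 31.5 * 2.4
dV = 75.6000 m/s

75.6000 m/s


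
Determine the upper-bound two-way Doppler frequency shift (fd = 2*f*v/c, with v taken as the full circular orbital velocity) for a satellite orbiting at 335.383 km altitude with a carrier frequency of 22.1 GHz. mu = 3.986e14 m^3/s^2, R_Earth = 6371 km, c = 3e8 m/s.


r = 6.706383e+06 m
v = sqrt(mu/r) = 7709.4691 m/s (worst-case radial velocity)
f = 22.1 GHz = 2.21e+10 Hz
fd = 2*f*v/c = 2*2.21e+10*7709.4691/3.0e+08
fd = 1.1358618e+06 Hz

1.1359e+06 Hz


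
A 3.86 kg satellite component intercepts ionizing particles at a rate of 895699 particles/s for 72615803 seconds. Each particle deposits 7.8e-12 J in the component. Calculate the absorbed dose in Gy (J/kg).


Total energy deposited = rate * time * E_per
  = 895699 * 72615803 * 7.8e-12 = 507.3268 J
Dose = E_total / mass = 507.3268 / 3.86
Dose = 131.4318 Gy

131.4318 Gy


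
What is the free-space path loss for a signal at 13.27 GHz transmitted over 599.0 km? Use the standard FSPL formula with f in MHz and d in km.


f = 13.27 GHz = 13270.0000 MHz
d = 599.0 km
FSPL = 32.44 + 20*log10(13270.0000) + 20*log10(599.0)
FSPL = 32.44 + 82.4574 + 55.5485
FSPL = 170.4460 dB

170.4460 dB


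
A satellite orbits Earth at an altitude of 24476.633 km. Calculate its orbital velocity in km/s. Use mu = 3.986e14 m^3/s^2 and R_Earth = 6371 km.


r = R_E + alt = 6371.0 + 24476.633 = 30847.6330 km = 3.0847633e+07 m
v = sqrt(mu/r) = sqrt(3.986e14 / 3.0847633e+07) = 3594.6592 m/s = 3.5947 km/s

3.5947 km/s


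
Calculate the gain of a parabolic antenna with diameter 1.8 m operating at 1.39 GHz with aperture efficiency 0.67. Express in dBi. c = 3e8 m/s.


lambda = c/f = 3e8 / 1.39e+09 = 0.2158273 m
G = eta*(pi*D/lambda)^2 = 0.67*(pi*1.8/0.2158273)^2
G = 459.9458 (linear)
G = 10*log10(459.9458) = 26.6271 dBi

26.6271 dBi


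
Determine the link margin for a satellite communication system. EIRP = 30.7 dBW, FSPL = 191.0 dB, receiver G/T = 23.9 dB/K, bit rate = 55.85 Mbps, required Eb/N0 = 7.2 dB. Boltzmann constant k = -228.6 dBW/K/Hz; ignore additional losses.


C/N0 = EIRP - FSPL + G/T - k = 30.7 - 191.0 + 23.9 - (-228.6)
C/N0 = 92.2000 dB-Hz
R_b = 55.85 Mbps = 5.585e+07 bps -> 10*log10(R_b) = 77.4702 dB-Hz
Eb/N0 = C/N0 - 10*log10(R_b) = 92.2000 - 77.4702 = 14.7298 dB
Margin = Eb/N0 - Eb/N0_req = 14.7298 - 7.2 = 7.5298 dB (link closes)

7.5298 dB


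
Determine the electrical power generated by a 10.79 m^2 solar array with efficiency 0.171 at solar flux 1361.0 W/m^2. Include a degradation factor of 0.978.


P = area * eta * S * degradation
P = 10.79 * 0.171 * 1361.0 * 0.978
P = 2455.9218 W

2455.9218 W


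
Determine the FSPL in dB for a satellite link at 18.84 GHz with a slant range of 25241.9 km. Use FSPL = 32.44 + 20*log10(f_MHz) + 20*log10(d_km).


f = 18.84 GHz = 18840.0000 MHz
d = 25241.9 km
FSPL = 32.44 + 20*log10(18840.0000) + 20*log10(25241.9)
FSPL = 32.44 + 85.5016 + 88.0424
FSPL = 205.9841 dB

205.9841 dB


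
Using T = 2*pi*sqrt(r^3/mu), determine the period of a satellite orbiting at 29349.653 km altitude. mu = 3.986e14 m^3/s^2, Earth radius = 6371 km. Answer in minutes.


r = 35720.6530 km = 3.5720653e+07 m
T = 2*pi*sqrt(r^3/mu) = 2*pi*sqrt(4.5578305e+22 / 3.986e14)
T = 67187.7822 s = 1119.7964 min

1119.7964 minutes


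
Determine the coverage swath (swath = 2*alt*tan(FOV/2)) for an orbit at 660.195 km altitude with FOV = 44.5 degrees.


FOV = 44.5 deg = 0.7766715 rad
swath = 2 * alt * tan(FOV/2) = 2 * 660.195 * tan(0.3883358)
swath = 2 * 660.195 * 0.4091108
swath = 540.1858 km

540.1858 km


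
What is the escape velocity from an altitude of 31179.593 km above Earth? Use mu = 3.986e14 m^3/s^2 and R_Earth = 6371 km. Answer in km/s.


r = 6371.0 + 31179.593 = 37550.5930 km = 3.7550593e+07 m
v_esc = sqrt(2*mu/r) = sqrt(2*3.986e14 / 3.7550593e+07)
v_esc = 4607.6050 m/s = 4.6076 km/s

4.6076 km/s


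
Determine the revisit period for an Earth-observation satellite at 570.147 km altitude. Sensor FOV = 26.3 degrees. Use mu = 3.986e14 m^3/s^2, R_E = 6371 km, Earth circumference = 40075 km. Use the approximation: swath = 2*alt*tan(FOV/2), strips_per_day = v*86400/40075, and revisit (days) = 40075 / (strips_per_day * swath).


swath = 2*570.147*tan(0.2295108) = 266.4039 km
v = sqrt(mu/r) = 7577.9725 m/s = 7.5780 km/s
strips/day = v*86400/40075 = 7.5780*86400/40075 = 16.3378
coverage/day = strips * swath = 16.3378 * 266.4039 = 4352.4506 km
revisit = 40075 / 4352.4506 = 9.2075 days

9.2075 days


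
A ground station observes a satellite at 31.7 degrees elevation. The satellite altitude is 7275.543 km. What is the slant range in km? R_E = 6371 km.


h = 7275.543 km, el = 31.7 deg
d = -R_E*sin(el) + sqrt((R_E*sin(el))^2 + 2*R_E*h + h^2)
d = -6371.0000*sin(0.5532694) + sqrt((6371.0000*0.5254717)^2 + 2*6371.0000*7275.543 + 7275.543^2)
d = 9176.0424 km

9176.0424 km


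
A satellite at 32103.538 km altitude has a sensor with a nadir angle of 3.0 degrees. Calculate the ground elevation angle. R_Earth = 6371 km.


r = R_E + alt = 38474.5380 km
Law of sines in the satellite / Earth-center / ground-point triangle:
  sin(nadir)/R_E = sin(90 + el)/r  =>  cos(el) = (r/R_E)*sin(nadir)
cos(el) = (38474.5380 / 6371.0000) * sin(3.0 deg) = 0.3160574
el = arccos(0.3160574) = 71.5753 deg
(Earth-central angle = 90 - nadir - el = 15.4247 deg)

71.5753 degrees


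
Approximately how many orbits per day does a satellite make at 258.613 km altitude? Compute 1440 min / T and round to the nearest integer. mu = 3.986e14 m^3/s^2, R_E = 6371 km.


r = 6.629613e+06 m
T = 2*pi*sqrt(r^3/mu) = 5372.0926 s = 89.5349 min
revs/day = 1440 / 89.5349 = 16.0831
Rounded: 16 revolutions per day

16 revolutions per day


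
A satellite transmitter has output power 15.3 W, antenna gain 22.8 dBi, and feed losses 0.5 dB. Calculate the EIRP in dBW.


Pt = 15.3 W = 11.8469 dBW
EIRP = Pt_dBW + Gt - losses = 11.8469 + 22.8 - 0.5 = 34.1469 dBW

34.1469 dBW


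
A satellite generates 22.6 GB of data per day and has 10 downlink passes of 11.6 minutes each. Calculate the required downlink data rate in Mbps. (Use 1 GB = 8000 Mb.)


total contact time = 10 * 11.6 * 60 = 6960.0000 s
data = 22.6 GB = 180800.0000 Mb
rate = 180800.0000 / 6960.0000 = 25.9770 Mbps

25.9770 Mbps


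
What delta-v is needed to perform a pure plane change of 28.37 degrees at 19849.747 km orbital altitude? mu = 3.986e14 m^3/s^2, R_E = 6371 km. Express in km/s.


r = 26220.7470 km = 2.6220747e+07 m
V = sqrt(mu/r) = 3898.9361 m/s
di = 28.37 deg = 0.4951499 rad
dV = 2*V*sin(di/2) = 2*3898.9361*sin(0.247575)
dV = 1910.8965 m/s = 1.9109 km/s

1.9109 km/s


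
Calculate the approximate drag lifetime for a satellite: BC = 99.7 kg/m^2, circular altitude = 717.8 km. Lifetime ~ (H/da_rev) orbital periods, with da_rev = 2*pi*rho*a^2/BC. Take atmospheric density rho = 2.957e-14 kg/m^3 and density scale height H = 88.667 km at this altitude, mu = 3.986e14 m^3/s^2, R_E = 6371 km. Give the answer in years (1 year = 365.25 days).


a = R_E + alt = 7088.8000 km = 7.0888e+06 m
da_rev = 2*pi*rho*a^2/BC = 2*pi*2.957e-14*(7.0888e+06)^2/99.7 = 0.0936443289 m per revolution
N = H/da_rev = 88667.0000 m / 0.0936443289 m = 946848.5816 revolutions
P = 2*pi*sqrt(a^3/mu) = 5939.7793 s
lifetime = N*P = 946848.5816 * 5939.7793 = 5.6240716e+09 s = 65093.4211 days
years = 65093.4211 / 365.25 = 178.2161 years

178.2161 years
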